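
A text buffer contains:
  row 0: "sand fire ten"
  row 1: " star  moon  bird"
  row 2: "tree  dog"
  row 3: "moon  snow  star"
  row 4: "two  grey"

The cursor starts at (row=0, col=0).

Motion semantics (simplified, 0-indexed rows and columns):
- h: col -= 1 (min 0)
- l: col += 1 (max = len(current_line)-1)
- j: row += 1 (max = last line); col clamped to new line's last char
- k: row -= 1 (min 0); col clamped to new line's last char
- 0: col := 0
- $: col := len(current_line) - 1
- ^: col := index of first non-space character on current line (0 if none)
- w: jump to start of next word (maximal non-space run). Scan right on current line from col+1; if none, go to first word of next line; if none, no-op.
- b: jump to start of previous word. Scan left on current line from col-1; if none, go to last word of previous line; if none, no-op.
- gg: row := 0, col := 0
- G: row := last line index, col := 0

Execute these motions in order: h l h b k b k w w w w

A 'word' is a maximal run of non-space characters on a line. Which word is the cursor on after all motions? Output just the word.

Answer: moon

Derivation:
After 1 (h): row=0 col=0 char='s'
After 2 (l): row=0 col=1 char='a'
After 3 (h): row=0 col=0 char='s'
After 4 (b): row=0 col=0 char='s'
After 5 (k): row=0 col=0 char='s'
After 6 (b): row=0 col=0 char='s'
After 7 (k): row=0 col=0 char='s'
After 8 (w): row=0 col=5 char='f'
After 9 (w): row=0 col=10 char='t'
After 10 (w): row=1 col=1 char='s'
After 11 (w): row=1 col=7 char='m'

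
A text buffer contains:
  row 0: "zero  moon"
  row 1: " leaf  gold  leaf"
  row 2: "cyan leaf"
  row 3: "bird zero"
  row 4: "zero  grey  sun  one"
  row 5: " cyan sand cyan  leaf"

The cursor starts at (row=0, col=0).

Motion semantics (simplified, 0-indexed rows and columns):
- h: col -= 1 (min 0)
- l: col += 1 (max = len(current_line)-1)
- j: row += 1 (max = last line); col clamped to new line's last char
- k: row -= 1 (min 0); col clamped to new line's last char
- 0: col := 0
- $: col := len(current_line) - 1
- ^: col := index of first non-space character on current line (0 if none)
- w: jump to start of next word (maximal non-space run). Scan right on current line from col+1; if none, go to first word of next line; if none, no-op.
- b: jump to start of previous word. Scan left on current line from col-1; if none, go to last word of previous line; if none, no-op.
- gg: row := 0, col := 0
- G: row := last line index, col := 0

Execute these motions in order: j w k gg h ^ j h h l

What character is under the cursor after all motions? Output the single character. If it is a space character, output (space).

After 1 (j): row=1 col=0 char='_'
After 2 (w): row=1 col=1 char='l'
After 3 (k): row=0 col=1 char='e'
After 4 (gg): row=0 col=0 char='z'
After 5 (h): row=0 col=0 char='z'
After 6 (^): row=0 col=0 char='z'
After 7 (j): row=1 col=0 char='_'
After 8 (h): row=1 col=0 char='_'
After 9 (h): row=1 col=0 char='_'
After 10 (l): row=1 col=1 char='l'

Answer: l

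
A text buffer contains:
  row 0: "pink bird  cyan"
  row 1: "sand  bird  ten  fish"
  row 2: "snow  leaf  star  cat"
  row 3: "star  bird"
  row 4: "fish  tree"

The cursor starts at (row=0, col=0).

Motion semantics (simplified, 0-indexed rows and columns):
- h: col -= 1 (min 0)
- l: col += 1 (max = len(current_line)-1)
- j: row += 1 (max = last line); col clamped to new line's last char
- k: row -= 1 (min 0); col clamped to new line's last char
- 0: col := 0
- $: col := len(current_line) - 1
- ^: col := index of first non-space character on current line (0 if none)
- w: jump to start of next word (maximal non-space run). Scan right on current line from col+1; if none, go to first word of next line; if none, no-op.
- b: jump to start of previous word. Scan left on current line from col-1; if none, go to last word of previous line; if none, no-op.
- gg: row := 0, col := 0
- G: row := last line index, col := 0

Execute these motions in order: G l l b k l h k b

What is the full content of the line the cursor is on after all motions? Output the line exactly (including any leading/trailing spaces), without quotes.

Answer: sand  bird  ten  fish

Derivation:
After 1 (G): row=4 col=0 char='f'
After 2 (l): row=4 col=1 char='i'
After 3 (l): row=4 col=2 char='s'
After 4 (b): row=4 col=0 char='f'
After 5 (k): row=3 col=0 char='s'
After 6 (l): row=3 col=1 char='t'
After 7 (h): row=3 col=0 char='s'
After 8 (k): row=2 col=0 char='s'
After 9 (b): row=1 col=17 char='f'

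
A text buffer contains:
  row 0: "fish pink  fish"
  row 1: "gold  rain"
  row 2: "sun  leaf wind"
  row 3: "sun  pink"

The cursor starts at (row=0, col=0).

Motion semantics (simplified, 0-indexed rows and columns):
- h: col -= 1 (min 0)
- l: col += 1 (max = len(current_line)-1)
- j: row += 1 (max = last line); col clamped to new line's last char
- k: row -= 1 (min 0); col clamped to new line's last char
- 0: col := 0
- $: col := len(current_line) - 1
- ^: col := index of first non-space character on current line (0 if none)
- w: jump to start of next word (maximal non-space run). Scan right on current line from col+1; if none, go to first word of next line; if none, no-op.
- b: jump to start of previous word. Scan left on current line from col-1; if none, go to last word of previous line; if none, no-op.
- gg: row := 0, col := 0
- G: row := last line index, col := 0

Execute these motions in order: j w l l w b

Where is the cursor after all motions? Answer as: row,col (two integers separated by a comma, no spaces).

Answer: 1,6

Derivation:
After 1 (j): row=1 col=0 char='g'
After 2 (w): row=1 col=6 char='r'
After 3 (l): row=1 col=7 char='a'
After 4 (l): row=1 col=8 char='i'
After 5 (w): row=2 col=0 char='s'
After 6 (b): row=1 col=6 char='r'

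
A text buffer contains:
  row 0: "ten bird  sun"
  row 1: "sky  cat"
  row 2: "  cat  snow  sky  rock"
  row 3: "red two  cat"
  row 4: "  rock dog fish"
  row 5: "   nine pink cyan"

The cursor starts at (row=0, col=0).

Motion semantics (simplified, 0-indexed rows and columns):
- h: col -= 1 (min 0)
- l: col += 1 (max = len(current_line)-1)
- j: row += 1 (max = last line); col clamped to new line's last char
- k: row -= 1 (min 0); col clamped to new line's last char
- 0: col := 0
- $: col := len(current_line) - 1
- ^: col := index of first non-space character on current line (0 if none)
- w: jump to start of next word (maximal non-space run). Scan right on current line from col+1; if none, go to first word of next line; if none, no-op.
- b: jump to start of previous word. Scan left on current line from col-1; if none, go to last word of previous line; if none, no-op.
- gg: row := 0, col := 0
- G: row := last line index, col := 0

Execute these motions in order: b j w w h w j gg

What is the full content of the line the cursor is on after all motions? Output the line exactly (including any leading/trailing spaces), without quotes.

Answer: ten bird  sun

Derivation:
After 1 (b): row=0 col=0 char='t'
After 2 (j): row=1 col=0 char='s'
After 3 (w): row=1 col=5 char='c'
After 4 (w): row=2 col=2 char='c'
After 5 (h): row=2 col=1 char='_'
After 6 (w): row=2 col=2 char='c'
After 7 (j): row=3 col=2 char='d'
After 8 (gg): row=0 col=0 char='t'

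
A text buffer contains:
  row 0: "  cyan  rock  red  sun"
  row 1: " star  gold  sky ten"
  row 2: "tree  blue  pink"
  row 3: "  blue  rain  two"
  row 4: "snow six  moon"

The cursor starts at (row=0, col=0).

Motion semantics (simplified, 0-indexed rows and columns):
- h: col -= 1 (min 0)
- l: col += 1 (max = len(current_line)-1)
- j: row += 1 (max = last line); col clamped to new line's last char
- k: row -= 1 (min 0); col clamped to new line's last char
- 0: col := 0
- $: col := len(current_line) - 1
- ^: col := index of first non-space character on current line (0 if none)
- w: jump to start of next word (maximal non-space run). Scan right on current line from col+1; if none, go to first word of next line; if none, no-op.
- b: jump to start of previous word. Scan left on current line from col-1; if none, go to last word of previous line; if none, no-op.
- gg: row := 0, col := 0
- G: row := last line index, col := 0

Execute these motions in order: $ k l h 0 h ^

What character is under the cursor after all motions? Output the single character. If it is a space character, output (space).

After 1 ($): row=0 col=21 char='n'
After 2 (k): row=0 col=21 char='n'
After 3 (l): row=0 col=21 char='n'
After 4 (h): row=0 col=20 char='u'
After 5 (0): row=0 col=0 char='_'
After 6 (h): row=0 col=0 char='_'
After 7 (^): row=0 col=2 char='c'

Answer: c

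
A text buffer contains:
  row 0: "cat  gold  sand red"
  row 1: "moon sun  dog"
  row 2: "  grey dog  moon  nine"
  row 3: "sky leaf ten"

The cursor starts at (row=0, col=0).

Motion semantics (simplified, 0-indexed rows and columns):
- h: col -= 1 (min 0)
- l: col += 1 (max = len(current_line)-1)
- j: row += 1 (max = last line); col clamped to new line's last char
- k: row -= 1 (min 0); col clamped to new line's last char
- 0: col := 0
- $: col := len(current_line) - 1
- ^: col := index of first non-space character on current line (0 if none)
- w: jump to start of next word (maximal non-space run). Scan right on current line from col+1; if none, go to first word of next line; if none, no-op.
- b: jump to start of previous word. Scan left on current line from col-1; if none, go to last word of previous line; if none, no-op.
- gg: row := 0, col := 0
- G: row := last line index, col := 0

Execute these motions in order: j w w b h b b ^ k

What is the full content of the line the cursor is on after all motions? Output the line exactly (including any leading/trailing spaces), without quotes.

Answer: cat  gold  sand red

Derivation:
After 1 (j): row=1 col=0 char='m'
After 2 (w): row=1 col=5 char='s'
After 3 (w): row=1 col=10 char='d'
After 4 (b): row=1 col=5 char='s'
After 5 (h): row=1 col=4 char='_'
After 6 (b): row=1 col=0 char='m'
After 7 (b): row=0 col=16 char='r'
After 8 (^): row=0 col=0 char='c'
After 9 (k): row=0 col=0 char='c'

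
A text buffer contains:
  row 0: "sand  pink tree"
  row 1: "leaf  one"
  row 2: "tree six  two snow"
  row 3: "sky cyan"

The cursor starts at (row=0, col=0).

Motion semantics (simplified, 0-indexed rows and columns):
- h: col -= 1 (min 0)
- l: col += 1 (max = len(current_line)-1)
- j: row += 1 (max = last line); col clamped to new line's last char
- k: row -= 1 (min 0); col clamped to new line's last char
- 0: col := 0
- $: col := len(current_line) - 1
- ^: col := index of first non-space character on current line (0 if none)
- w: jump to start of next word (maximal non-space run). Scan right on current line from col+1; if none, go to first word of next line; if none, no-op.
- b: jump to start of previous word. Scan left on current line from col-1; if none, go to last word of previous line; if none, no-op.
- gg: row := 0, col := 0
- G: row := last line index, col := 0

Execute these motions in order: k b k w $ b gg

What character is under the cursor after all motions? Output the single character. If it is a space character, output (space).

Answer: s

Derivation:
After 1 (k): row=0 col=0 char='s'
After 2 (b): row=0 col=0 char='s'
After 3 (k): row=0 col=0 char='s'
After 4 (w): row=0 col=6 char='p'
After 5 ($): row=0 col=14 char='e'
After 6 (b): row=0 col=11 char='t'
After 7 (gg): row=0 col=0 char='s'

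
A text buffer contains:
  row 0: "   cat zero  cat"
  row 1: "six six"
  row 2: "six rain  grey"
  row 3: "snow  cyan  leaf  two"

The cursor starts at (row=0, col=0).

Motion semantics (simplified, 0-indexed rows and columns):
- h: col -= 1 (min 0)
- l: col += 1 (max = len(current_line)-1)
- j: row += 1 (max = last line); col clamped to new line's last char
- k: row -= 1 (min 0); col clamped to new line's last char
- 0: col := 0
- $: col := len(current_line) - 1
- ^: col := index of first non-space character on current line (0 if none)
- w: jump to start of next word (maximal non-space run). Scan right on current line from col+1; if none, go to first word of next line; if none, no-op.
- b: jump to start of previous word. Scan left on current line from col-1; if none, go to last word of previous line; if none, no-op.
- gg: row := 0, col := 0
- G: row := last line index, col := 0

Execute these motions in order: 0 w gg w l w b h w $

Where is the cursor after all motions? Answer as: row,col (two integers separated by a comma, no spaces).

Answer: 0,15

Derivation:
After 1 (0): row=0 col=0 char='_'
After 2 (w): row=0 col=3 char='c'
After 3 (gg): row=0 col=0 char='_'
After 4 (w): row=0 col=3 char='c'
After 5 (l): row=0 col=4 char='a'
After 6 (w): row=0 col=7 char='z'
After 7 (b): row=0 col=3 char='c'
After 8 (h): row=0 col=2 char='_'
After 9 (w): row=0 col=3 char='c'
After 10 ($): row=0 col=15 char='t'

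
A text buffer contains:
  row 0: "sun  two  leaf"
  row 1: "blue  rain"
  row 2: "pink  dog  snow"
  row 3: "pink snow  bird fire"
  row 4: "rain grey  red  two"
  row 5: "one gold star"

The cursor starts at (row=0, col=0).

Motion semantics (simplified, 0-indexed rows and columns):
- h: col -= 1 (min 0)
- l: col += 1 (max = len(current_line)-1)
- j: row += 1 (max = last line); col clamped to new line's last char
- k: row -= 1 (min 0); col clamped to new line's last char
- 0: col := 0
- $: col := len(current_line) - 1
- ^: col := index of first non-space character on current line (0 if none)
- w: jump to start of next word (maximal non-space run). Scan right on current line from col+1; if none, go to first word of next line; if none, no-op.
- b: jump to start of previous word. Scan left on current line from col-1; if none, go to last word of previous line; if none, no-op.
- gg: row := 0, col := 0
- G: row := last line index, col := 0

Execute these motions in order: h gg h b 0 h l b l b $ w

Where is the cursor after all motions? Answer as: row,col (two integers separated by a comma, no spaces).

After 1 (h): row=0 col=0 char='s'
After 2 (gg): row=0 col=0 char='s'
After 3 (h): row=0 col=0 char='s'
After 4 (b): row=0 col=0 char='s'
After 5 (0): row=0 col=0 char='s'
After 6 (h): row=0 col=0 char='s'
After 7 (l): row=0 col=1 char='u'
After 8 (b): row=0 col=0 char='s'
After 9 (l): row=0 col=1 char='u'
After 10 (b): row=0 col=0 char='s'
After 11 ($): row=0 col=13 char='f'
After 12 (w): row=1 col=0 char='b'

Answer: 1,0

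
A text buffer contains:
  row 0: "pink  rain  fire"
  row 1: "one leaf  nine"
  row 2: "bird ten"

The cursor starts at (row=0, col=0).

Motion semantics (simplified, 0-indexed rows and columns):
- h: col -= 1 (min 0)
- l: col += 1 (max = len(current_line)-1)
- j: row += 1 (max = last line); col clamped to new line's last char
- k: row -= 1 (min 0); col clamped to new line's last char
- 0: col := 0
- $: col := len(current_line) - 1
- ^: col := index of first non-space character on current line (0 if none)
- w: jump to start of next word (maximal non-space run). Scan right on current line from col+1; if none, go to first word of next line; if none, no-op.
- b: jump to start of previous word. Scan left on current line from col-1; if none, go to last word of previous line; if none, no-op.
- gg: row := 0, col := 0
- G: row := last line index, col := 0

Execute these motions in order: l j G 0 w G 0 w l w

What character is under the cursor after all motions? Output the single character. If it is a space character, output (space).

After 1 (l): row=0 col=1 char='i'
After 2 (j): row=1 col=1 char='n'
After 3 (G): row=2 col=0 char='b'
After 4 (0): row=2 col=0 char='b'
After 5 (w): row=2 col=5 char='t'
After 6 (G): row=2 col=0 char='b'
After 7 (0): row=2 col=0 char='b'
After 8 (w): row=2 col=5 char='t'
After 9 (l): row=2 col=6 char='e'
After 10 (w): row=2 col=6 char='e'

Answer: e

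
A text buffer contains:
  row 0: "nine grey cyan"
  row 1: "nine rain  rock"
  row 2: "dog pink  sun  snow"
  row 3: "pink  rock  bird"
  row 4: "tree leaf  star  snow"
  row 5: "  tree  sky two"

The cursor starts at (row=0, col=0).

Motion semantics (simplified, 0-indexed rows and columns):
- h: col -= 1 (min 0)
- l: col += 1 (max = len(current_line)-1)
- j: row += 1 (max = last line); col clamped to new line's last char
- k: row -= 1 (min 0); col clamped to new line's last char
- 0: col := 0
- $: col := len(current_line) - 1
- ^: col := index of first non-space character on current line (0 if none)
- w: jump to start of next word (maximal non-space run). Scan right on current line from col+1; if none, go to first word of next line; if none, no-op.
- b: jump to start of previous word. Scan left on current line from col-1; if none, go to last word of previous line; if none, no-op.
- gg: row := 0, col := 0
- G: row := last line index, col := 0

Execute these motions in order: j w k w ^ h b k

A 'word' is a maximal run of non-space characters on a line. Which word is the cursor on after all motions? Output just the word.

Answer: nine

Derivation:
After 1 (j): row=1 col=0 char='n'
After 2 (w): row=1 col=5 char='r'
After 3 (k): row=0 col=5 char='g'
After 4 (w): row=0 col=10 char='c'
After 5 (^): row=0 col=0 char='n'
After 6 (h): row=0 col=0 char='n'
After 7 (b): row=0 col=0 char='n'
After 8 (k): row=0 col=0 char='n'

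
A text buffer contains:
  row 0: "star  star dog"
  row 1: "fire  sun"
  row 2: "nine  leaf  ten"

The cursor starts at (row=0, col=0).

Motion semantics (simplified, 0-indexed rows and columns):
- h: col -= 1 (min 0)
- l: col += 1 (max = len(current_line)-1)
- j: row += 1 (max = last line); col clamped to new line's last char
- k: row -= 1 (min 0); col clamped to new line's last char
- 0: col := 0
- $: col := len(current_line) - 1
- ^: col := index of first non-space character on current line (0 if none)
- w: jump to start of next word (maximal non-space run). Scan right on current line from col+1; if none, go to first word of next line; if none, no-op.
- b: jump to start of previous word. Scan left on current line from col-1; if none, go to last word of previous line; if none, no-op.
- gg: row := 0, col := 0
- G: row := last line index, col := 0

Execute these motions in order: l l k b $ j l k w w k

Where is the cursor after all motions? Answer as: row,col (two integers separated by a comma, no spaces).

After 1 (l): row=0 col=1 char='t'
After 2 (l): row=0 col=2 char='a'
After 3 (k): row=0 col=2 char='a'
After 4 (b): row=0 col=0 char='s'
After 5 ($): row=0 col=13 char='g'
After 6 (j): row=1 col=8 char='n'
After 7 (l): row=1 col=8 char='n'
After 8 (k): row=0 col=8 char='a'
After 9 (w): row=0 col=11 char='d'
After 10 (w): row=1 col=0 char='f'
After 11 (k): row=0 col=0 char='s'

Answer: 0,0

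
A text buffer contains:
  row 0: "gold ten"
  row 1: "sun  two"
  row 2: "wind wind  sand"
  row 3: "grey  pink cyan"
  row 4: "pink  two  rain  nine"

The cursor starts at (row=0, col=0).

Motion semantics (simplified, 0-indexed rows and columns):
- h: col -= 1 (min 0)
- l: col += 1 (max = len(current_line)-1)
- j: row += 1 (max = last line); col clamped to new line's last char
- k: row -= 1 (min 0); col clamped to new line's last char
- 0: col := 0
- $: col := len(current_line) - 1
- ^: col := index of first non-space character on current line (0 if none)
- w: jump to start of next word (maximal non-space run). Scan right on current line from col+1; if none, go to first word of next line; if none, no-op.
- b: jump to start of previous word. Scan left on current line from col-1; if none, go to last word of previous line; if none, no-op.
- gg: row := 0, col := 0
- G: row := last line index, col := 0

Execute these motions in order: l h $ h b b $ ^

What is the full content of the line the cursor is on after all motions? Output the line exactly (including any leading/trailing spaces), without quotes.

Answer: gold ten

Derivation:
After 1 (l): row=0 col=1 char='o'
After 2 (h): row=0 col=0 char='g'
After 3 ($): row=0 col=7 char='n'
After 4 (h): row=0 col=6 char='e'
After 5 (b): row=0 col=5 char='t'
After 6 (b): row=0 col=0 char='g'
After 7 ($): row=0 col=7 char='n'
After 8 (^): row=0 col=0 char='g'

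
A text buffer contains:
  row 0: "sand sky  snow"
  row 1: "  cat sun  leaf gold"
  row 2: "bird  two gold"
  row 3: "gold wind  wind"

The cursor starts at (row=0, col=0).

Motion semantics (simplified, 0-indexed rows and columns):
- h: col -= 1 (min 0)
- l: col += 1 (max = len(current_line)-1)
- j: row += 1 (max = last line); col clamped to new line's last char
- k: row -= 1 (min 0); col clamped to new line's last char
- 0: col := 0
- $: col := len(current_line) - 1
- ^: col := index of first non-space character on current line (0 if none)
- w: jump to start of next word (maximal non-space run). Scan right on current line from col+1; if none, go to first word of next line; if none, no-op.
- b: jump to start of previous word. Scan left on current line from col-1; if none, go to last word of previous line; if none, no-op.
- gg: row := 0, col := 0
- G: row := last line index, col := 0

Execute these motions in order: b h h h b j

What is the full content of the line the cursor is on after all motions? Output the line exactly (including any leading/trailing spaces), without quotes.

Answer:   cat sun  leaf gold

Derivation:
After 1 (b): row=0 col=0 char='s'
After 2 (h): row=0 col=0 char='s'
After 3 (h): row=0 col=0 char='s'
After 4 (h): row=0 col=0 char='s'
After 5 (b): row=0 col=0 char='s'
After 6 (j): row=1 col=0 char='_'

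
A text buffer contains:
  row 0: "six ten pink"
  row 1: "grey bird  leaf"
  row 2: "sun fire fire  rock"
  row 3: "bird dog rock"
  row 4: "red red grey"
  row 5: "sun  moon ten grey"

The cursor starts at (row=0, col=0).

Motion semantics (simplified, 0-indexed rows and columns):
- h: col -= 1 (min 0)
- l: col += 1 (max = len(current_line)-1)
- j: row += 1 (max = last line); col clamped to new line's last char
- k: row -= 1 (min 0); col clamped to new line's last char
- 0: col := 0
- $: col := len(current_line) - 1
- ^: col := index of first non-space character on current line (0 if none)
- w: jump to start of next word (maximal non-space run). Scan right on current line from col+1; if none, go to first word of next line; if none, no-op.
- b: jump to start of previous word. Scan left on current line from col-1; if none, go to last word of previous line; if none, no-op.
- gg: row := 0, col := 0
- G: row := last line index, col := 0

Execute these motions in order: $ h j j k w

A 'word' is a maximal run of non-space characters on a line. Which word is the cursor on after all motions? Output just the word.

After 1 ($): row=0 col=11 char='k'
After 2 (h): row=0 col=10 char='n'
After 3 (j): row=1 col=10 char='_'
After 4 (j): row=2 col=10 char='i'
After 5 (k): row=1 col=10 char='_'
After 6 (w): row=1 col=11 char='l'

Answer: leaf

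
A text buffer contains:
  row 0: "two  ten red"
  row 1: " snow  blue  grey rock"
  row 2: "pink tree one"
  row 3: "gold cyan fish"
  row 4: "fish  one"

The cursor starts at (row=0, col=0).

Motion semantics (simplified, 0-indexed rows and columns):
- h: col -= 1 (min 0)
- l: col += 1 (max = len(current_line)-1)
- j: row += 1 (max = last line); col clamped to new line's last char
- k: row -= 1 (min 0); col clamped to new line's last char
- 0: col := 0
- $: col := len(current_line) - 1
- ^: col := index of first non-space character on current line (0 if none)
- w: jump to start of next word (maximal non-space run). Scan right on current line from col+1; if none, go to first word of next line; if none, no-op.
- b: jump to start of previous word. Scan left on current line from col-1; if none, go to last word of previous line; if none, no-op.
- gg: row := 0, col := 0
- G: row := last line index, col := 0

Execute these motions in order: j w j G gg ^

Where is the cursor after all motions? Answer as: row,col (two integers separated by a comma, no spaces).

After 1 (j): row=1 col=0 char='_'
After 2 (w): row=1 col=1 char='s'
After 3 (j): row=2 col=1 char='i'
After 4 (G): row=4 col=0 char='f'
After 5 (gg): row=0 col=0 char='t'
After 6 (^): row=0 col=0 char='t'

Answer: 0,0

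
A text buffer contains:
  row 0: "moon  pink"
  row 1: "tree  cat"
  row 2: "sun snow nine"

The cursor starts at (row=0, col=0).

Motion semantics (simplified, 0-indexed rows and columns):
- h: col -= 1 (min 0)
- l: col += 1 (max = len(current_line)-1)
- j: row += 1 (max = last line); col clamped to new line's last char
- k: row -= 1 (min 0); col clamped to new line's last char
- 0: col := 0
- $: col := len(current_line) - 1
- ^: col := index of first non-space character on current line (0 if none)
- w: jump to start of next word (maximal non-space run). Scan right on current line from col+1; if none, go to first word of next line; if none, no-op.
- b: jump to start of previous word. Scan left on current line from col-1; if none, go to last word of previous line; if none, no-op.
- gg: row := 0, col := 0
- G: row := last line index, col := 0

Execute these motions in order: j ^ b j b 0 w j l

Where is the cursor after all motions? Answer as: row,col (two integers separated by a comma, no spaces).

After 1 (j): row=1 col=0 char='t'
After 2 (^): row=1 col=0 char='t'
After 3 (b): row=0 col=6 char='p'
After 4 (j): row=1 col=6 char='c'
After 5 (b): row=1 col=0 char='t'
After 6 (0): row=1 col=0 char='t'
After 7 (w): row=1 col=6 char='c'
After 8 (j): row=2 col=6 char='o'
After 9 (l): row=2 col=7 char='w'

Answer: 2,7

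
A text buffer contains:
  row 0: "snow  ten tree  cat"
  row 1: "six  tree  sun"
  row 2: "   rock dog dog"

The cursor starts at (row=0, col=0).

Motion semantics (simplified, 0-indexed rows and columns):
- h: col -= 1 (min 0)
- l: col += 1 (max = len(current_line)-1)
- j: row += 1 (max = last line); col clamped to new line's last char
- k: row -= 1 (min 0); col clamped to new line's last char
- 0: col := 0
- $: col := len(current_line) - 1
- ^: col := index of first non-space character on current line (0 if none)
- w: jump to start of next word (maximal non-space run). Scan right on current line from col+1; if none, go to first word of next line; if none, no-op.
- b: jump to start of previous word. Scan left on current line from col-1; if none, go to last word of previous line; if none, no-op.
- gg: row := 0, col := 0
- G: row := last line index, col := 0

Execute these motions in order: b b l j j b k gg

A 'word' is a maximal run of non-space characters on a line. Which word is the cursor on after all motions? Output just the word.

Answer: snow

Derivation:
After 1 (b): row=0 col=0 char='s'
After 2 (b): row=0 col=0 char='s'
After 3 (l): row=0 col=1 char='n'
After 4 (j): row=1 col=1 char='i'
After 5 (j): row=2 col=1 char='_'
After 6 (b): row=1 col=11 char='s'
After 7 (k): row=0 col=11 char='r'
After 8 (gg): row=0 col=0 char='s'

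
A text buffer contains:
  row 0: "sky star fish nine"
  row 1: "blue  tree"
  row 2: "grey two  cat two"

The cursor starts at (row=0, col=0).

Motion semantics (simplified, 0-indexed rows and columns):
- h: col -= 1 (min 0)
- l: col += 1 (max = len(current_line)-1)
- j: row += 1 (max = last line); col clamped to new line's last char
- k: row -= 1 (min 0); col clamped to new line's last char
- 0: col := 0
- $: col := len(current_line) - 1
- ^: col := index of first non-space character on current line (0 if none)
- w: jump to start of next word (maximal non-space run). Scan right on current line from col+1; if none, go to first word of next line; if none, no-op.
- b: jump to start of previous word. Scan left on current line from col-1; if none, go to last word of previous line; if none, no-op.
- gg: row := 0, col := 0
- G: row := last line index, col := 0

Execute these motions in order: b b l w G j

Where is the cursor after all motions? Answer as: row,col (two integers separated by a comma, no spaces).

After 1 (b): row=0 col=0 char='s'
After 2 (b): row=0 col=0 char='s'
After 3 (l): row=0 col=1 char='k'
After 4 (w): row=0 col=4 char='s'
After 5 (G): row=2 col=0 char='g'
After 6 (j): row=2 col=0 char='g'

Answer: 2,0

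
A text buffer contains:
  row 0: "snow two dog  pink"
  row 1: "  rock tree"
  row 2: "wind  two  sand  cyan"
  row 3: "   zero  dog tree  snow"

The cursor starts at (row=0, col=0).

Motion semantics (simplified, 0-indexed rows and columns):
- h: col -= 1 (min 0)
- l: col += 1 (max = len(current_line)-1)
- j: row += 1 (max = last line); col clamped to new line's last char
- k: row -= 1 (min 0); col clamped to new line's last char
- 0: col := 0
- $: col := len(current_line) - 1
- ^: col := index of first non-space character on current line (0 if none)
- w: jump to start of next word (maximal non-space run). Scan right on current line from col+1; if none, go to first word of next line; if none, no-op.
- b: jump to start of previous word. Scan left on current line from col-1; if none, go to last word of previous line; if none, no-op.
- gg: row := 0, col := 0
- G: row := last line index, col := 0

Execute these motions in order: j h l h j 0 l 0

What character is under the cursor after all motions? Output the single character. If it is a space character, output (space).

Answer: w

Derivation:
After 1 (j): row=1 col=0 char='_'
After 2 (h): row=1 col=0 char='_'
After 3 (l): row=1 col=1 char='_'
After 4 (h): row=1 col=0 char='_'
After 5 (j): row=2 col=0 char='w'
After 6 (0): row=2 col=0 char='w'
After 7 (l): row=2 col=1 char='i'
After 8 (0): row=2 col=0 char='w'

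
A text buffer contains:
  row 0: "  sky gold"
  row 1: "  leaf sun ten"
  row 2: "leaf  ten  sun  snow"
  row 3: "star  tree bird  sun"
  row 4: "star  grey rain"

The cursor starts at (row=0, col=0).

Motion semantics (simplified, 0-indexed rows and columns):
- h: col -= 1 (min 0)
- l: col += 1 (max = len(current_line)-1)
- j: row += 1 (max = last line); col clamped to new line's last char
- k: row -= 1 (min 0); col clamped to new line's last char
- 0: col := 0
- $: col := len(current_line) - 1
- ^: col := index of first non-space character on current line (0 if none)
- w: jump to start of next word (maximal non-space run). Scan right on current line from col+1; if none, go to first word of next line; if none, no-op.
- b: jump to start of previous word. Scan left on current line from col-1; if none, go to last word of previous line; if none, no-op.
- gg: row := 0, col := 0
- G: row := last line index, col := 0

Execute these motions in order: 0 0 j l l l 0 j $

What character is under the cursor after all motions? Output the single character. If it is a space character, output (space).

After 1 (0): row=0 col=0 char='_'
After 2 (0): row=0 col=0 char='_'
After 3 (j): row=1 col=0 char='_'
After 4 (l): row=1 col=1 char='_'
After 5 (l): row=1 col=2 char='l'
After 6 (l): row=1 col=3 char='e'
After 7 (0): row=1 col=0 char='_'
After 8 (j): row=2 col=0 char='l'
After 9 ($): row=2 col=19 char='w'

Answer: w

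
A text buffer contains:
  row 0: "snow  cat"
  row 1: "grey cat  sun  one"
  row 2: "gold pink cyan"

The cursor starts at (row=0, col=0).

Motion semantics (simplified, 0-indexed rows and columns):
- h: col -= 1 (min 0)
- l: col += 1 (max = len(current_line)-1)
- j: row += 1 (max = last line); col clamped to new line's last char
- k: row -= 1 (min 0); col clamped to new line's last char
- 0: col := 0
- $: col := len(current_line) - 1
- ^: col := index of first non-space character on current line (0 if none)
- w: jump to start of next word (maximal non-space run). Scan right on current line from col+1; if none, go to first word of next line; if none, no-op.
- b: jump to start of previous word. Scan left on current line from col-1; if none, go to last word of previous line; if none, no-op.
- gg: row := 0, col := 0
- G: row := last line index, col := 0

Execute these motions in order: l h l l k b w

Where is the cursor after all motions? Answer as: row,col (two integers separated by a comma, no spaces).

Answer: 0,6

Derivation:
After 1 (l): row=0 col=1 char='n'
After 2 (h): row=0 col=0 char='s'
After 3 (l): row=0 col=1 char='n'
After 4 (l): row=0 col=2 char='o'
After 5 (k): row=0 col=2 char='o'
After 6 (b): row=0 col=0 char='s'
After 7 (w): row=0 col=6 char='c'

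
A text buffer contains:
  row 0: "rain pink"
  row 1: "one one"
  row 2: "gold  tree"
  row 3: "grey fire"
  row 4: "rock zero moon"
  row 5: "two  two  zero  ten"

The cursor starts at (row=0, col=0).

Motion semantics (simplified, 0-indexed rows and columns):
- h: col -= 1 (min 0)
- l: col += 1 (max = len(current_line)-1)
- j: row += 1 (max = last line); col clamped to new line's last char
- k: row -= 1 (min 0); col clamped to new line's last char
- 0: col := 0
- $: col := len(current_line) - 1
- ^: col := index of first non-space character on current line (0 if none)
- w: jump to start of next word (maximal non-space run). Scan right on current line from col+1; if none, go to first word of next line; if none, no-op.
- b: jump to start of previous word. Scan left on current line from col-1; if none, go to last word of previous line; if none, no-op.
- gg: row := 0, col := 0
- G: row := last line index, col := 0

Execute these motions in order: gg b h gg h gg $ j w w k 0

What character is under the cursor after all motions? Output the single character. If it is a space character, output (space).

Answer: o

Derivation:
After 1 (gg): row=0 col=0 char='r'
After 2 (b): row=0 col=0 char='r'
After 3 (h): row=0 col=0 char='r'
After 4 (gg): row=0 col=0 char='r'
After 5 (h): row=0 col=0 char='r'
After 6 (gg): row=0 col=0 char='r'
After 7 ($): row=0 col=8 char='k'
After 8 (j): row=1 col=6 char='e'
After 9 (w): row=2 col=0 char='g'
After 10 (w): row=2 col=6 char='t'
After 11 (k): row=1 col=6 char='e'
After 12 (0): row=1 col=0 char='o'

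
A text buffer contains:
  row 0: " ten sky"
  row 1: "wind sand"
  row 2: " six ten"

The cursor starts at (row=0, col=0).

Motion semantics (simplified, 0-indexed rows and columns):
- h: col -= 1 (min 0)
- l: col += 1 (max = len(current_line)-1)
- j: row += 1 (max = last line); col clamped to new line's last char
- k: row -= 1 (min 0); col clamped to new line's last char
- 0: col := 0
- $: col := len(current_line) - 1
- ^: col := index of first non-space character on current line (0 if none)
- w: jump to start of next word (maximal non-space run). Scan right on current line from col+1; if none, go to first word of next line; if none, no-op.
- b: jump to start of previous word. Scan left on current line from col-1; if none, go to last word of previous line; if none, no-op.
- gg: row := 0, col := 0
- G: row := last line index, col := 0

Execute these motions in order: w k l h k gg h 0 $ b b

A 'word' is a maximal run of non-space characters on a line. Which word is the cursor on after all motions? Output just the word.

After 1 (w): row=0 col=1 char='t'
After 2 (k): row=0 col=1 char='t'
After 3 (l): row=0 col=2 char='e'
After 4 (h): row=0 col=1 char='t'
After 5 (k): row=0 col=1 char='t'
After 6 (gg): row=0 col=0 char='_'
After 7 (h): row=0 col=0 char='_'
After 8 (0): row=0 col=0 char='_'
After 9 ($): row=0 col=7 char='y'
After 10 (b): row=0 col=5 char='s'
After 11 (b): row=0 col=1 char='t'

Answer: ten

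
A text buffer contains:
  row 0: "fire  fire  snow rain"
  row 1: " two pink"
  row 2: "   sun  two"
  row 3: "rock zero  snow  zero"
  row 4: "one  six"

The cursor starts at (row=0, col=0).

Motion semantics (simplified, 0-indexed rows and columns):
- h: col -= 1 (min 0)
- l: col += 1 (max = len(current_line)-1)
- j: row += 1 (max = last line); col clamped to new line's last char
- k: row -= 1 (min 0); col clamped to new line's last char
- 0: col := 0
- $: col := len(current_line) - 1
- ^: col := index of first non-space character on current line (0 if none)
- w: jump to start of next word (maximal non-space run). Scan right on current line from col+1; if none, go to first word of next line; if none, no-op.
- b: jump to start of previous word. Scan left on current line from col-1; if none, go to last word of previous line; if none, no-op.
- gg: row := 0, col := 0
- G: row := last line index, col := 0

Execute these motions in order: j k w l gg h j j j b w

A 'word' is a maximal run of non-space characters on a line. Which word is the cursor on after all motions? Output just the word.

Answer: rock

Derivation:
After 1 (j): row=1 col=0 char='_'
After 2 (k): row=0 col=0 char='f'
After 3 (w): row=0 col=6 char='f'
After 4 (l): row=0 col=7 char='i'
After 5 (gg): row=0 col=0 char='f'
After 6 (h): row=0 col=0 char='f'
After 7 (j): row=1 col=0 char='_'
After 8 (j): row=2 col=0 char='_'
After 9 (j): row=3 col=0 char='r'
After 10 (b): row=2 col=8 char='t'
After 11 (w): row=3 col=0 char='r'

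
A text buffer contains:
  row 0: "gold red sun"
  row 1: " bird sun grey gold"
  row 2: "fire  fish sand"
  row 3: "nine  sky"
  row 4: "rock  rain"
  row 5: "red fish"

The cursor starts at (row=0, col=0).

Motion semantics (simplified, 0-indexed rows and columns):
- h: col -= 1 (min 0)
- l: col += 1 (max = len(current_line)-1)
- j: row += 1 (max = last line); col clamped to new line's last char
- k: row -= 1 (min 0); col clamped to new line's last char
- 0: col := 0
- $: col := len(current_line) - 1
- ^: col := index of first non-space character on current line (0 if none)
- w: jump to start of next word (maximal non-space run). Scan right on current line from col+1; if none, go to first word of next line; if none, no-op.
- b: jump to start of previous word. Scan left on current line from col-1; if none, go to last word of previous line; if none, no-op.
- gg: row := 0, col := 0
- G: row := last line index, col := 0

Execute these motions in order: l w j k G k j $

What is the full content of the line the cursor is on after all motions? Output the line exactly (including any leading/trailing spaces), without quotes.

Answer: red fish

Derivation:
After 1 (l): row=0 col=1 char='o'
After 2 (w): row=0 col=5 char='r'
After 3 (j): row=1 col=5 char='_'
After 4 (k): row=0 col=5 char='r'
After 5 (G): row=5 col=0 char='r'
After 6 (k): row=4 col=0 char='r'
After 7 (j): row=5 col=0 char='r'
After 8 ($): row=5 col=7 char='h'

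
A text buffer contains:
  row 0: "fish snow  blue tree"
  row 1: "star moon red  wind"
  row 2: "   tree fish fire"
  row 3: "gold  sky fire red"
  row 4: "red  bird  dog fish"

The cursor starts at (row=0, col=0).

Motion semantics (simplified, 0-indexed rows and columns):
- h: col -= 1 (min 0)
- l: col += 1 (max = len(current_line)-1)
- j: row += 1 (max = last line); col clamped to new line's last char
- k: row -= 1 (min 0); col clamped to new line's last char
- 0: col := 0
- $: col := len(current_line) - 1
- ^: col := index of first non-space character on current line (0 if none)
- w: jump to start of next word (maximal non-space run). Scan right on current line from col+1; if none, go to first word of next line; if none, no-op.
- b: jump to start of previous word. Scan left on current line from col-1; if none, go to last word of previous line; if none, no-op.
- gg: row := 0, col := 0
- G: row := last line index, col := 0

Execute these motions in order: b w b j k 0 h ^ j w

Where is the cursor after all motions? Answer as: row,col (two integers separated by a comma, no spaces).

Answer: 1,5

Derivation:
After 1 (b): row=0 col=0 char='f'
After 2 (w): row=0 col=5 char='s'
After 3 (b): row=0 col=0 char='f'
After 4 (j): row=1 col=0 char='s'
After 5 (k): row=0 col=0 char='f'
After 6 (0): row=0 col=0 char='f'
After 7 (h): row=0 col=0 char='f'
After 8 (^): row=0 col=0 char='f'
After 9 (j): row=1 col=0 char='s'
After 10 (w): row=1 col=5 char='m'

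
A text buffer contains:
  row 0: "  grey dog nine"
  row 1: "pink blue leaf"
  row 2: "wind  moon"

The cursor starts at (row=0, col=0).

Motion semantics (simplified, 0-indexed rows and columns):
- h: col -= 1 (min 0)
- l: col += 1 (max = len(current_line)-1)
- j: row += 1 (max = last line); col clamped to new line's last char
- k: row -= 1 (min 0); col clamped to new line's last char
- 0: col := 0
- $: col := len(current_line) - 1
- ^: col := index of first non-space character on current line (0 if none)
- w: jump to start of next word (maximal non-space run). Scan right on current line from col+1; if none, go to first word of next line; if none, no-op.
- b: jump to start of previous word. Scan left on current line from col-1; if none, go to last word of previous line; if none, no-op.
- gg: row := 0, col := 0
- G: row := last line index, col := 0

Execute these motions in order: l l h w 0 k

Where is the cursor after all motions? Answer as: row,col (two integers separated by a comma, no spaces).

Answer: 0,0

Derivation:
After 1 (l): row=0 col=1 char='_'
After 2 (l): row=0 col=2 char='g'
After 3 (h): row=0 col=1 char='_'
After 4 (w): row=0 col=2 char='g'
After 5 (0): row=0 col=0 char='_'
After 6 (k): row=0 col=0 char='_'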